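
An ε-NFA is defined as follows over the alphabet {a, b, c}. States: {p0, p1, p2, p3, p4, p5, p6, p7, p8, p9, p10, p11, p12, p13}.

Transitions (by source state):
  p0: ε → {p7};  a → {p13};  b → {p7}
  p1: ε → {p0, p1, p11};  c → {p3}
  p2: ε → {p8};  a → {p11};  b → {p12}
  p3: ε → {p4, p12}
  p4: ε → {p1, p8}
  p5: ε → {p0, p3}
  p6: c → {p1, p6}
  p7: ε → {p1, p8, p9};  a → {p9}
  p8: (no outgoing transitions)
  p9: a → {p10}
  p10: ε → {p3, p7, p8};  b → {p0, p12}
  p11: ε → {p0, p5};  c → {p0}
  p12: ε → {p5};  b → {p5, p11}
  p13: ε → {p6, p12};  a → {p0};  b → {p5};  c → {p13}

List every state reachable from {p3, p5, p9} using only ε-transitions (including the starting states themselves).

Start with {p3, p5, p9}.
From p3 via ε: add p4, p12.
From p5 via ε: add p0.
From p0 via ε: add p7.
From p4 via ε: add p1, p8.
From p1 via ε: add p11.
No new states can be added; the closed set is {p0, p1, p3, p4, p5, p7, p8, p9, p11, p12}.

{p0, p1, p3, p4, p5, p7, p8, p9, p11, p12}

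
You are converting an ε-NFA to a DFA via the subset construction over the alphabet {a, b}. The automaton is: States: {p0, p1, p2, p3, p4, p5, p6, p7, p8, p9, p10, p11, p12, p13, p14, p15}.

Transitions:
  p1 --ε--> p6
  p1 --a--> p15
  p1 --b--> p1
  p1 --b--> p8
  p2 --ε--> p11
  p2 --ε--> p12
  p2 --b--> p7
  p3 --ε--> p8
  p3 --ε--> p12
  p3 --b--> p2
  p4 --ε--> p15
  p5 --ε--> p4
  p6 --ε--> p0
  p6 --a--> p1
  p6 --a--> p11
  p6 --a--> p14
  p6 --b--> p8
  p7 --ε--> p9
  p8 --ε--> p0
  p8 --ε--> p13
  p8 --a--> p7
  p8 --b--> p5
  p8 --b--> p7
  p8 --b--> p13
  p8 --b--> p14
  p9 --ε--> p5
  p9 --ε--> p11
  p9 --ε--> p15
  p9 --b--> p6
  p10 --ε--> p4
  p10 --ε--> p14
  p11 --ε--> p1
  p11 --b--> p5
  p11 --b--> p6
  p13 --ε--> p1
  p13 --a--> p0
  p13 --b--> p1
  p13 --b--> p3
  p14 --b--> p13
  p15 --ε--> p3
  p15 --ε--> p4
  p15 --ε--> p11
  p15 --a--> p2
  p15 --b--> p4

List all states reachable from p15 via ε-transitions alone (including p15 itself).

Start with {p15}.
From p15 via ε: add p3, p4, p11.
From p3 via ε: add p8, p12.
From p11 via ε: add p1.
From p1 via ε: add p6.
From p8 via ε: add p0, p13.
No new states can be added; the closed set is {p0, p1, p3, p4, p6, p8, p11, p12, p13, p15}.

{p0, p1, p3, p4, p6, p8, p11, p12, p13, p15}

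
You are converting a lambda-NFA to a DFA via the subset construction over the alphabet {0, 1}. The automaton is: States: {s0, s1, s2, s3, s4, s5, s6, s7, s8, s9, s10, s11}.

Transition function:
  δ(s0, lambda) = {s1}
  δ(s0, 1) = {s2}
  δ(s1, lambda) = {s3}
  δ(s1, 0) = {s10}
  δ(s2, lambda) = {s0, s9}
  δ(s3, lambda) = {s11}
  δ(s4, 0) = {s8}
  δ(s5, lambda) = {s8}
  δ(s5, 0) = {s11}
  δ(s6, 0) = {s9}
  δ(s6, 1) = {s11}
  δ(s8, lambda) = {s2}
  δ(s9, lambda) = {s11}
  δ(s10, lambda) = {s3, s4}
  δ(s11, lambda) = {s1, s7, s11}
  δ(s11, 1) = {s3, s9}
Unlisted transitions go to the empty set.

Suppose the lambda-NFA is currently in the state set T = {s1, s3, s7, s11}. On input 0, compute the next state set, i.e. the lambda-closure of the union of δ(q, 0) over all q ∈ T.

s1 on 0 → {s10}.
No 0-transition from s3, s7, s11.
Union after reading 0: {s10}.
Now take the lambda-closure:
From s10 via lambda: add s3, s4.
From s3 via lambda: add s11.
From s11 via lambda: add s1, s7.
No new states can be added; the closed set is {s1, s3, s4, s7, s10, s11}.

{s1, s3, s4, s7, s10, s11}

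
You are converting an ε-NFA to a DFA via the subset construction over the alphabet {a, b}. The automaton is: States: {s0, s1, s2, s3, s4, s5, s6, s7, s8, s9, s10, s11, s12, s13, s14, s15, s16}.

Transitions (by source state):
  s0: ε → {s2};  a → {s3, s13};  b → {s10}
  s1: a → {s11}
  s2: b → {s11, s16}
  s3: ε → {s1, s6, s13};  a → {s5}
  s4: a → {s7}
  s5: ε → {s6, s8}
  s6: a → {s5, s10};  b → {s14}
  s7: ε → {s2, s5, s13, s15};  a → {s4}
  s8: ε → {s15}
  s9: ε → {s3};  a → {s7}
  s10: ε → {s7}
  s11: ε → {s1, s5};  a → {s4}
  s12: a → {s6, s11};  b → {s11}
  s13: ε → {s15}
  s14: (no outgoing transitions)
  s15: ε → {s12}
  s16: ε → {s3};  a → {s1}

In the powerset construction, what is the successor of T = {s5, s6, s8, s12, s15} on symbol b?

{s1, s5, s6, s8, s11, s12, s14, s15}

s6 on b → {s14}.
s12 on b → {s11}.
No b-transition from s5, s8, s15.
Union after reading b: {s11, s14}.
Now take the ε-closure:
From s11 via ε: add s1, s5.
From s5 via ε: add s6, s8.
From s8 via ε: add s15.
From s15 via ε: add s12.
No new states can be added; the closed set is {s1, s5, s6, s8, s11, s12, s14, s15}.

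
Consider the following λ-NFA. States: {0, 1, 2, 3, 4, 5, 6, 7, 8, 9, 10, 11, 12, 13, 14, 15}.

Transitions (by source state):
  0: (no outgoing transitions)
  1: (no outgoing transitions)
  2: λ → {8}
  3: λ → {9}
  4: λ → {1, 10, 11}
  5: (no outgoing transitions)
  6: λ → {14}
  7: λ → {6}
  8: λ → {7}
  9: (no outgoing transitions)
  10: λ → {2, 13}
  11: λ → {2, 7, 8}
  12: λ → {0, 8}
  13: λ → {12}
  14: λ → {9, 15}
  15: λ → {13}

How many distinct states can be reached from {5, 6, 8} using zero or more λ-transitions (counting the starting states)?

10

Start with {5, 6, 8}.
From 6 via λ: add 14.
From 8 via λ: add 7.
From 14 via λ: add 9, 15.
From 15 via λ: add 13.
From 13 via λ: add 12.
From 12 via λ: add 0.
λ-closure = {0, 5, 6, 7, 8, 9, 12, 13, 14, 15}, which has 10 states.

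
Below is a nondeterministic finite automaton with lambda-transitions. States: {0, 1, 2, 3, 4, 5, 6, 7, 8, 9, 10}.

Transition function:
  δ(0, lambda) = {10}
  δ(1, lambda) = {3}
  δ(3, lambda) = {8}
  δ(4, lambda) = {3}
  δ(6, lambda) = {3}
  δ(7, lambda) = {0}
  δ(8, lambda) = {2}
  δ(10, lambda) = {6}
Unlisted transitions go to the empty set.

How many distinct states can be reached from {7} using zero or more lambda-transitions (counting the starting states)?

Start with {7}.
From 7 via lambda: add 0.
From 0 via lambda: add 10.
From 10 via lambda: add 6.
From 6 via lambda: add 3.
From 3 via lambda: add 8.
From 8 via lambda: add 2.
lambda-closure = {0, 2, 3, 6, 7, 8, 10}, which has 7 states.

7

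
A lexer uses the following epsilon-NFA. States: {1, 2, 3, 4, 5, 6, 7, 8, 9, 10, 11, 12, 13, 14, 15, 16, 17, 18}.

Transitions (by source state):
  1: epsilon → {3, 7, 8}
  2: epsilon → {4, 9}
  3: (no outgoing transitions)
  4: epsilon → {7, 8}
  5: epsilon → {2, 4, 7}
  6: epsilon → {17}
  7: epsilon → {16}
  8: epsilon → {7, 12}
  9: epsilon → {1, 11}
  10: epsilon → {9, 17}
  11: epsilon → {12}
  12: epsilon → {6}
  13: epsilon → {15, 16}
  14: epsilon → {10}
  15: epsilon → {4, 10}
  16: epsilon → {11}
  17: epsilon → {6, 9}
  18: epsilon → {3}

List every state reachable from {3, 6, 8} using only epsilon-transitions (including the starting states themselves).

{1, 3, 6, 7, 8, 9, 11, 12, 16, 17}

Start with {3, 6, 8}.
From 6 via epsilon: add 17.
From 8 via epsilon: add 7, 12.
From 7 via epsilon: add 16.
From 17 via epsilon: add 9.
From 9 via epsilon: add 1, 11.
No new states can be added; the closed set is {1, 3, 6, 7, 8, 9, 11, 12, 16, 17}.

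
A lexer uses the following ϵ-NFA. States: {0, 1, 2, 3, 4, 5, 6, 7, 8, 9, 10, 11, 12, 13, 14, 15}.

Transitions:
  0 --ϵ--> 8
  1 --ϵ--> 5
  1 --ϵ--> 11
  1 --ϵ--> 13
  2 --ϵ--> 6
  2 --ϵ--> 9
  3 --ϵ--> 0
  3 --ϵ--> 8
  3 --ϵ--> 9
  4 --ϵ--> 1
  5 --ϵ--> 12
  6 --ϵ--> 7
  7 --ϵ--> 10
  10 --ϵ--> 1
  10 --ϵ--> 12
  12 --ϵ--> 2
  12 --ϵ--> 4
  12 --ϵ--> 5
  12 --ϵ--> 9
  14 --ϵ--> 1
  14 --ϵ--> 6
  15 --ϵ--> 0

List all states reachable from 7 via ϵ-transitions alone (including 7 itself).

{1, 2, 4, 5, 6, 7, 9, 10, 11, 12, 13}

Start with {7}.
From 7 via ϵ: add 10.
From 10 via ϵ: add 1, 12.
From 1 via ϵ: add 5, 11, 13.
From 12 via ϵ: add 2, 4, 9.
From 2 via ϵ: add 6.
No new states can be added; the closed set is {1, 2, 4, 5, 6, 7, 9, 10, 11, 12, 13}.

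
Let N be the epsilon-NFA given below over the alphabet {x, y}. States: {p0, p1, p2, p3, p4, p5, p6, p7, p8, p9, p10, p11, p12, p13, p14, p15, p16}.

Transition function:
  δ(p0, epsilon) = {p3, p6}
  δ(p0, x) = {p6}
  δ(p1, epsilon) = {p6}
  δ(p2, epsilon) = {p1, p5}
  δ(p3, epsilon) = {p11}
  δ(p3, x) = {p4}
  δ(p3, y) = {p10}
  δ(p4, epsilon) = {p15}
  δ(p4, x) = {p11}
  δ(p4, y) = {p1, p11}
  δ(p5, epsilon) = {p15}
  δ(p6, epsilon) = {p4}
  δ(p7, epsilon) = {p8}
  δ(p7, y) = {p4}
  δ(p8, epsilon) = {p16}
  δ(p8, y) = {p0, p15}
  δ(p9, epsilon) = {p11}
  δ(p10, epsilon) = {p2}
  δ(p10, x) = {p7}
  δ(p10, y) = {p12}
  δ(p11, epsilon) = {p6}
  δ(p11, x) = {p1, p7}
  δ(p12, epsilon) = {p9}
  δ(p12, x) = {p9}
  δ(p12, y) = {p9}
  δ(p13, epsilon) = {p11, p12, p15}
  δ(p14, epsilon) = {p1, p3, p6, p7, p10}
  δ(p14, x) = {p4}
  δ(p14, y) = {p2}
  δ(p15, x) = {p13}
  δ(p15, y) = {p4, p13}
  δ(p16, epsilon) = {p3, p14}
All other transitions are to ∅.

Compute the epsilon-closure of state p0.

Start with {p0}.
From p0 via epsilon: add p3, p6.
From p3 via epsilon: add p11.
From p6 via epsilon: add p4.
From p4 via epsilon: add p15.
No new states can be added; the closed set is {p0, p3, p4, p6, p11, p15}.

{p0, p3, p4, p6, p11, p15}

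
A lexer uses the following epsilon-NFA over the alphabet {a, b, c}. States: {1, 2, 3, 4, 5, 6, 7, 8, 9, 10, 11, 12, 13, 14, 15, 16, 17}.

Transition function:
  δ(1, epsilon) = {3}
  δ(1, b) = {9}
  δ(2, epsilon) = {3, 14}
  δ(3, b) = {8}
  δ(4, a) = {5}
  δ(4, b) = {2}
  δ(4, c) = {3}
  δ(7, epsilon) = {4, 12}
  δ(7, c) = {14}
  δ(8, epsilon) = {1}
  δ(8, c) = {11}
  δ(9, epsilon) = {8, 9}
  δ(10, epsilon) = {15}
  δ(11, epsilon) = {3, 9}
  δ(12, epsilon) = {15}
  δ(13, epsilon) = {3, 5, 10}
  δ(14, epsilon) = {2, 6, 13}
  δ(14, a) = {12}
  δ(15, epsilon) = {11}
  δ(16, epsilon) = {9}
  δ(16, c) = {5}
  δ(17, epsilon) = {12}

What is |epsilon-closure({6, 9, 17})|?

9

Start with {6, 9, 17}.
From 9 via epsilon: add 8.
From 17 via epsilon: add 12.
From 8 via epsilon: add 1.
From 12 via epsilon: add 15.
From 1 via epsilon: add 3.
From 15 via epsilon: add 11.
epsilon-closure = {1, 3, 6, 8, 9, 11, 12, 15, 17}, which has 9 states.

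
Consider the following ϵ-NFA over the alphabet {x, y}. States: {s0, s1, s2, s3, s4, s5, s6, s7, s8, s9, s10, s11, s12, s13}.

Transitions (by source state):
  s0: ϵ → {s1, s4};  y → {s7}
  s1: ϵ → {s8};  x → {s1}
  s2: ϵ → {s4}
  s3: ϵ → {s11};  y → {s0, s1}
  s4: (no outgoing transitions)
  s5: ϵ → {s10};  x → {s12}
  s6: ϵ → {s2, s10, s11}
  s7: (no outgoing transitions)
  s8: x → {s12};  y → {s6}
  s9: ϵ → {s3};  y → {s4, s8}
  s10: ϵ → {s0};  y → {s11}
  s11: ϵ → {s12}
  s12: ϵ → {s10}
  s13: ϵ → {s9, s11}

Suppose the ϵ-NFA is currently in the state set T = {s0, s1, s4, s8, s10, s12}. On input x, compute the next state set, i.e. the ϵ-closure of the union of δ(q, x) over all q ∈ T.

s1 on x → {s1}.
s8 on x → {s12}.
No x-transition from s0, s4, s10, s12.
Union after reading x: {s1, s12}.
Now take the ϵ-closure:
From s1 via ϵ: add s8.
From s12 via ϵ: add s10.
From s10 via ϵ: add s0.
From s0 via ϵ: add s4.
No new states can be added; the closed set is {s0, s1, s4, s8, s10, s12}.

{s0, s1, s4, s8, s10, s12}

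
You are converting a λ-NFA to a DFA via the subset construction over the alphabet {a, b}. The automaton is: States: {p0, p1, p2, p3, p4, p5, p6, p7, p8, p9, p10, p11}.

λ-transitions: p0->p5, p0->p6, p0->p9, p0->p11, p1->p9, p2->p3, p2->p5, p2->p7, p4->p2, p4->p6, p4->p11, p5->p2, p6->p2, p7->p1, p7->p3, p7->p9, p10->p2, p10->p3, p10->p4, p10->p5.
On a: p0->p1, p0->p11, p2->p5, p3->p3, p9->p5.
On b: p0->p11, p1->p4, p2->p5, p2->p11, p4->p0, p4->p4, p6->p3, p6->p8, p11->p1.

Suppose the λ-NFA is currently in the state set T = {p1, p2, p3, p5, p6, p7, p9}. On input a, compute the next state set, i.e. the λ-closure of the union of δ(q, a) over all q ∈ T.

{p1, p2, p3, p5, p7, p9}

p2 on a → {p5}.
p3 on a → {p3}.
p9 on a → {p5}.
No a-transition from p1, p5, p6, p7.
Union after reading a: {p3, p5}.
Now take the λ-closure:
From p5 via λ: add p2.
From p2 via λ: add p7.
From p7 via λ: add p1, p9.
No new states can be added; the closed set is {p1, p2, p3, p5, p7, p9}.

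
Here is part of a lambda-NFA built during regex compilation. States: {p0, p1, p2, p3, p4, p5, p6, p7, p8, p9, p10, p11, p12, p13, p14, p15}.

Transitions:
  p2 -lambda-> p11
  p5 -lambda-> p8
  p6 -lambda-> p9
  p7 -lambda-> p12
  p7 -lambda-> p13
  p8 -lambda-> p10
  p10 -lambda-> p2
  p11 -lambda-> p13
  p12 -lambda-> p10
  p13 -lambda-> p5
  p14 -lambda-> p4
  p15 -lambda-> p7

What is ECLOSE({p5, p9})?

Start with {p5, p9}.
From p5 via lambda: add p8.
From p8 via lambda: add p10.
From p10 via lambda: add p2.
From p2 via lambda: add p11.
From p11 via lambda: add p13.
No new states can be added; the closed set is {p2, p5, p8, p9, p10, p11, p13}.

{p2, p5, p8, p9, p10, p11, p13}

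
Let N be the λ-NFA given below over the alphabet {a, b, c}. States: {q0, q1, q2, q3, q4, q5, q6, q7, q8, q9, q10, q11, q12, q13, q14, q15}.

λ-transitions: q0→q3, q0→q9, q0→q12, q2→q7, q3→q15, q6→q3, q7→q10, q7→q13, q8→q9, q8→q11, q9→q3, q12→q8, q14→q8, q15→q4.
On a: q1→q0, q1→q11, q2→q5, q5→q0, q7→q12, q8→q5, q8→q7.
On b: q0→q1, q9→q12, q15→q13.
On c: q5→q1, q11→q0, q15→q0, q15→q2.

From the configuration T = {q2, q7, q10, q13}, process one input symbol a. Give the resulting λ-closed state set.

q2 on a → {q5}.
q7 on a → {q12}.
No a-transition from q10, q13.
Union after reading a: {q5, q12}.
Now take the λ-closure:
From q12 via λ: add q8.
From q8 via λ: add q9, q11.
From q9 via λ: add q3.
From q3 via λ: add q15.
From q15 via λ: add q4.
No new states can be added; the closed set is {q3, q4, q5, q8, q9, q11, q12, q15}.

{q3, q4, q5, q8, q9, q11, q12, q15}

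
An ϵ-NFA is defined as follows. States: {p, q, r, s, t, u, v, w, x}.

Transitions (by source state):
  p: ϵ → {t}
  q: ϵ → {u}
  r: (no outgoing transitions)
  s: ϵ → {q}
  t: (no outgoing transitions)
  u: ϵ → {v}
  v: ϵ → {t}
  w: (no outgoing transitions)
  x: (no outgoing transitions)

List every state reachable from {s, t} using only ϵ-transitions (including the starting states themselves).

{q, s, t, u, v}

Start with {s, t}.
From s via ϵ: add q.
From q via ϵ: add u.
From u via ϵ: add v.
No new states can be added; the closed set is {q, s, t, u, v}.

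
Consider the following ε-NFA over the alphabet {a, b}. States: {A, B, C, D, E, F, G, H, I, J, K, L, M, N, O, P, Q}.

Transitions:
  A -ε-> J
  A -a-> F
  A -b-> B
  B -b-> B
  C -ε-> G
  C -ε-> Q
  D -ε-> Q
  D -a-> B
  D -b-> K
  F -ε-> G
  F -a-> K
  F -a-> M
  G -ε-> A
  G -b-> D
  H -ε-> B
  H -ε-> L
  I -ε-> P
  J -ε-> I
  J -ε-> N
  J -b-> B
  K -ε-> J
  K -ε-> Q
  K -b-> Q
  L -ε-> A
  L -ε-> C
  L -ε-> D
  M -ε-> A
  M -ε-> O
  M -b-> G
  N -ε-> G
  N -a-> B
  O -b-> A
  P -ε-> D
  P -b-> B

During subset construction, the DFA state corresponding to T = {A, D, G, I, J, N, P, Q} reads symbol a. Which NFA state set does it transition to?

{A, B, D, F, G, I, J, N, P, Q}

A on a → {F}.
D on a → {B}.
N on a → {B}.
No a-transition from G, I, J, P, Q.
Union after reading a: {B, F}.
Now take the ε-closure:
From F via ε: add G.
From G via ε: add A.
From A via ε: add J.
From J via ε: add I, N.
From I via ε: add P.
From P via ε: add D.
From D via ε: add Q.
No new states can be added; the closed set is {A, B, D, F, G, I, J, N, P, Q}.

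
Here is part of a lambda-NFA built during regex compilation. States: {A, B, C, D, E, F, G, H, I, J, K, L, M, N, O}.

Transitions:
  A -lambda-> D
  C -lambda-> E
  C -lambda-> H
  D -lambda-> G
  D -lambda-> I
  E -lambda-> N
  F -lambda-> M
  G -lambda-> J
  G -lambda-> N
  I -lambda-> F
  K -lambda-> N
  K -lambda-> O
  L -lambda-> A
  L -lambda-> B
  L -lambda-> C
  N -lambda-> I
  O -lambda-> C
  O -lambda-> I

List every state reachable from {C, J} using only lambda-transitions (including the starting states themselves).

Start with {C, J}.
From C via lambda: add E, H.
From E via lambda: add N.
From N via lambda: add I.
From I via lambda: add F.
From F via lambda: add M.
No new states can be added; the closed set is {C, E, F, H, I, J, M, N}.

{C, E, F, H, I, J, M, N}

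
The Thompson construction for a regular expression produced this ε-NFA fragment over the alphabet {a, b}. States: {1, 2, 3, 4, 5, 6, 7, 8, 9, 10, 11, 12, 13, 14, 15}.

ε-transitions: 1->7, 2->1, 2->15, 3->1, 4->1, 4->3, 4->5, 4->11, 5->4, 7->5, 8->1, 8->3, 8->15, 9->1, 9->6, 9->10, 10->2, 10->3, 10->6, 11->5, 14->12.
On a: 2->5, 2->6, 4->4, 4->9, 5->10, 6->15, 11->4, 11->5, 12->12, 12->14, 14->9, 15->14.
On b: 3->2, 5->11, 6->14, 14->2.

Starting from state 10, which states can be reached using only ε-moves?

{1, 2, 3, 4, 5, 6, 7, 10, 11, 15}

Start with {10}.
From 10 via ε: add 2, 3, 6.
From 2 via ε: add 1, 15.
From 1 via ε: add 7.
From 7 via ε: add 5.
From 5 via ε: add 4.
From 4 via ε: add 11.
No new states can be added; the closed set is {1, 2, 3, 4, 5, 6, 7, 10, 11, 15}.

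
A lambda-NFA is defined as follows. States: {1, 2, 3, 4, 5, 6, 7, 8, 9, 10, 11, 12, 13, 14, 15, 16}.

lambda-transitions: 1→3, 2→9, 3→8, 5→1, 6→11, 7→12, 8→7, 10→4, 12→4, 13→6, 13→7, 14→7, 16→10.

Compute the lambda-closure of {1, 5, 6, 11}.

{1, 3, 4, 5, 6, 7, 8, 11, 12}

Start with {1, 5, 6, 11}.
From 1 via lambda: add 3.
From 3 via lambda: add 8.
From 8 via lambda: add 7.
From 7 via lambda: add 12.
From 12 via lambda: add 4.
No new states can be added; the closed set is {1, 3, 4, 5, 6, 7, 8, 11, 12}.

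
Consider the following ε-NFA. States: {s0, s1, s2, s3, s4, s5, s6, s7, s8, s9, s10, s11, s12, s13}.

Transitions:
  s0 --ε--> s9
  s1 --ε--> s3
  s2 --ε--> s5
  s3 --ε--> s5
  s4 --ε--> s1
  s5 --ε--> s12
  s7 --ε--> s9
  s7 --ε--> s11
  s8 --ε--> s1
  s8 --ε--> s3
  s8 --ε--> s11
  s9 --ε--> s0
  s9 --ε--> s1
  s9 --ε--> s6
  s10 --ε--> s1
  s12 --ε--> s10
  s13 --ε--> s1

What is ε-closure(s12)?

{s1, s3, s5, s10, s12}

Start with {s12}.
From s12 via ε: add s10.
From s10 via ε: add s1.
From s1 via ε: add s3.
From s3 via ε: add s5.
No new states can be added; the closed set is {s1, s3, s5, s10, s12}.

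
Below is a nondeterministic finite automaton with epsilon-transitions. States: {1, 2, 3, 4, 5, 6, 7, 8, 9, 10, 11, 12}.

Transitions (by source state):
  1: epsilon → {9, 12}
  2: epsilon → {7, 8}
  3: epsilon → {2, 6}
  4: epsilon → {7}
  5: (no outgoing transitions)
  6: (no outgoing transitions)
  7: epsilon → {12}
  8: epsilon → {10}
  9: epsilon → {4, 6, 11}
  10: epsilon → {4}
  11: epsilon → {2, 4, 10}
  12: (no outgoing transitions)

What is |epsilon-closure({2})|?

Start with {2}.
From 2 via epsilon: add 7, 8.
From 7 via epsilon: add 12.
From 8 via epsilon: add 10.
From 10 via epsilon: add 4.
epsilon-closure = {2, 4, 7, 8, 10, 12}, which has 6 states.

6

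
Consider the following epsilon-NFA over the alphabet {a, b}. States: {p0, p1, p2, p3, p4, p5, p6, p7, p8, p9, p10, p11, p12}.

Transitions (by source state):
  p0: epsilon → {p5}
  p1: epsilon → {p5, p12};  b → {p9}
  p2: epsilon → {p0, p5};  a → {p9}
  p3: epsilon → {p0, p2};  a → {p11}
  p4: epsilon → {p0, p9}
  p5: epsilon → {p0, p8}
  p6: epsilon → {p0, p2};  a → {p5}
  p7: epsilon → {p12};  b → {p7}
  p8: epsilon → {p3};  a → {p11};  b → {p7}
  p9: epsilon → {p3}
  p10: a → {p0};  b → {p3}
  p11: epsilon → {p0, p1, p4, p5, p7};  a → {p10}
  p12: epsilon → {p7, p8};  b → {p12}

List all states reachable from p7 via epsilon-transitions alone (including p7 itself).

{p0, p2, p3, p5, p7, p8, p12}

Start with {p7}.
From p7 via epsilon: add p12.
From p12 via epsilon: add p8.
From p8 via epsilon: add p3.
From p3 via epsilon: add p0, p2.
From p0 via epsilon: add p5.
No new states can be added; the closed set is {p0, p2, p3, p5, p7, p8, p12}.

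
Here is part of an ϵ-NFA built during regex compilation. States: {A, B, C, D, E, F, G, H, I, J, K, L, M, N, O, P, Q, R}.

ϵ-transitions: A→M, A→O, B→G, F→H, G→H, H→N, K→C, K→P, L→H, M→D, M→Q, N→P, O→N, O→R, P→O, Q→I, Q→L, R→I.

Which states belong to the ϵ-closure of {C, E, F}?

{C, E, F, H, I, N, O, P, R}

Start with {C, E, F}.
From F via ϵ: add H.
From H via ϵ: add N.
From N via ϵ: add P.
From P via ϵ: add O.
From O via ϵ: add R.
From R via ϵ: add I.
No new states can be added; the closed set is {C, E, F, H, I, N, O, P, R}.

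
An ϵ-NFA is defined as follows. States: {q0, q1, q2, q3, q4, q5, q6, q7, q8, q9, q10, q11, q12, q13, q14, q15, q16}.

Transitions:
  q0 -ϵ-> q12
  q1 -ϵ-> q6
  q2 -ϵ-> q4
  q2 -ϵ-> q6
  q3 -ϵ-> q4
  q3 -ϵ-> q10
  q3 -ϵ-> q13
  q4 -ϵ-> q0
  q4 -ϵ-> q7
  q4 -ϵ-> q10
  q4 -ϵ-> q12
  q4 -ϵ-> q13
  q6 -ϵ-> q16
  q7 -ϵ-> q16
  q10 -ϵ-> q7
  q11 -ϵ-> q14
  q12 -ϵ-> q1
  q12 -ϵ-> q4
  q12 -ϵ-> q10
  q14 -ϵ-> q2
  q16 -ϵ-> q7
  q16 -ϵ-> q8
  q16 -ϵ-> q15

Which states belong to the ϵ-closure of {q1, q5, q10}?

{q1, q5, q6, q7, q8, q10, q15, q16}

Start with {q1, q5, q10}.
From q1 via ϵ: add q6.
From q10 via ϵ: add q7.
From q6 via ϵ: add q16.
From q16 via ϵ: add q8, q15.
No new states can be added; the closed set is {q1, q5, q6, q7, q8, q10, q15, q16}.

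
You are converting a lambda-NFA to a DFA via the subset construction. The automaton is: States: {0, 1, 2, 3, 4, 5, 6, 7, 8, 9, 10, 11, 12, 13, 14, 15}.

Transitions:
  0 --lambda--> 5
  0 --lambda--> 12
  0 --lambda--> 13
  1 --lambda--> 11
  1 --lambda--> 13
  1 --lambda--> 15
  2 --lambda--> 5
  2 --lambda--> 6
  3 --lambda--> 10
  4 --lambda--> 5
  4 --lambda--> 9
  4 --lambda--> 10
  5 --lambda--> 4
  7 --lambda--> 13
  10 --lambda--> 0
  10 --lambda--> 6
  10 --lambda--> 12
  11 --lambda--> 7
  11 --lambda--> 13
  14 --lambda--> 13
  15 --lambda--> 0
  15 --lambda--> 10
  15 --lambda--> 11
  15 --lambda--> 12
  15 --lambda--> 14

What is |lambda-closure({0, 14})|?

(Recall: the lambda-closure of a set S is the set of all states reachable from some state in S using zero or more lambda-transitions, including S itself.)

Start with {0, 14}.
From 0 via lambda: add 5, 12, 13.
From 5 via lambda: add 4.
From 4 via lambda: add 9, 10.
From 10 via lambda: add 6.
lambda-closure = {0, 4, 5, 6, 9, 10, 12, 13, 14}, which has 9 states.

9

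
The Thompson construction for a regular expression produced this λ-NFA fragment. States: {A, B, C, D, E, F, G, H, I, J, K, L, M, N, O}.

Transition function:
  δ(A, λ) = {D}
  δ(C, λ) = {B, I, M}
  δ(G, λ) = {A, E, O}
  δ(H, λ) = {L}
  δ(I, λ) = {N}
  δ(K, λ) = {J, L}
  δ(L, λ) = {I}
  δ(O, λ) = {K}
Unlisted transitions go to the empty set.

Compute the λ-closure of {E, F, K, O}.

{E, F, I, J, K, L, N, O}

Start with {E, F, K, O}.
From K via λ: add J, L.
From L via λ: add I.
From I via λ: add N.
No new states can be added; the closed set is {E, F, I, J, K, L, N, O}.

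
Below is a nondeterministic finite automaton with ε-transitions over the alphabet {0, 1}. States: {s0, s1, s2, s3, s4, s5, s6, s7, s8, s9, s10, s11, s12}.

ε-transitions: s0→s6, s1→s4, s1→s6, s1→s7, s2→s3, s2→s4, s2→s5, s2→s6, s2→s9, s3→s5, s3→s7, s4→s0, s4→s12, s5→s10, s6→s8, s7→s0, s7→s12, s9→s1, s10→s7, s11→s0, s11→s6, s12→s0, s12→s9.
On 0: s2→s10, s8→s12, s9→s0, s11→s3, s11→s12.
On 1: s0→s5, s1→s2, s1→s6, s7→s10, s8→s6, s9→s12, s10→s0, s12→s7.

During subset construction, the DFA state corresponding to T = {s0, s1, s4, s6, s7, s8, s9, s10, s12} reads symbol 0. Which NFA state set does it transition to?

{s0, s1, s4, s6, s7, s8, s9, s12}

s8 on 0 → {s12}.
s9 on 0 → {s0}.
No 0-transition from s0, s1, s4, s6, s7, s10, s12.
Union after reading 0: {s0, s12}.
Now take the ε-closure:
From s0 via ε: add s6.
From s12 via ε: add s9.
From s6 via ε: add s8.
From s9 via ε: add s1.
From s1 via ε: add s4, s7.
No new states can be added; the closed set is {s0, s1, s4, s6, s7, s8, s9, s12}.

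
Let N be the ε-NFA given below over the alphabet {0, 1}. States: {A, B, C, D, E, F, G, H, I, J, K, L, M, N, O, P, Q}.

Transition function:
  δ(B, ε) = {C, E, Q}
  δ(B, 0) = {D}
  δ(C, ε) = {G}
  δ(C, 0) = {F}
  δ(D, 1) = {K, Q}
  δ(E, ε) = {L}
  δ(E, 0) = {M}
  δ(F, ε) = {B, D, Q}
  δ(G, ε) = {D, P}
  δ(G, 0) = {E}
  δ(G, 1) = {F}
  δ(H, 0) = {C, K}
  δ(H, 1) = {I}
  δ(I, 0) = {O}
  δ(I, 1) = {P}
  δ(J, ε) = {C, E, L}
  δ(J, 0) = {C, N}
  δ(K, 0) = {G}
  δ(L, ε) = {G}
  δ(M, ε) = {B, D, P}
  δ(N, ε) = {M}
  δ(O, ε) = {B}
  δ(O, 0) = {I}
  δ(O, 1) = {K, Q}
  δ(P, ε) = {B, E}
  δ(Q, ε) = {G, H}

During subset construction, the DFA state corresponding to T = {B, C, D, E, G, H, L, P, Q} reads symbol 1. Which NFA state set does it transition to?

{B, C, D, E, F, G, H, I, K, L, P, Q}

D on 1 → {K, Q}.
G on 1 → {F}.
H on 1 → {I}.
No 1-transition from B, C, E, L, P, Q.
Union after reading 1: {F, I, K, Q}.
Now take the ε-closure:
From F via ε: add B, D.
From Q via ε: add G, H.
From B via ε: add C, E.
From G via ε: add P.
From E via ε: add L.
No new states can be added; the closed set is {B, C, D, E, F, G, H, I, K, L, P, Q}.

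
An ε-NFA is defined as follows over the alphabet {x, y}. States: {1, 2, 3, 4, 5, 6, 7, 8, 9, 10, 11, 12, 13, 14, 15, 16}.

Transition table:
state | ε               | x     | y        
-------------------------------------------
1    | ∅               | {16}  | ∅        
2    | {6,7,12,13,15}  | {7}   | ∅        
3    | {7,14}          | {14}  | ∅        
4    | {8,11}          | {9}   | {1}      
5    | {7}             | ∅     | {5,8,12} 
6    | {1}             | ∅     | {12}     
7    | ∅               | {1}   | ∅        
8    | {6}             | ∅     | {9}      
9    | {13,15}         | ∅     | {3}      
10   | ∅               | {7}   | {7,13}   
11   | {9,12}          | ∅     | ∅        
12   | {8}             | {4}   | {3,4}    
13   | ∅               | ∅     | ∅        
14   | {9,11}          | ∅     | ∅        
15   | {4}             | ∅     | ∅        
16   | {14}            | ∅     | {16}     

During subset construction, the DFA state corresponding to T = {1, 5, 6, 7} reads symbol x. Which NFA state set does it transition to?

{1, 4, 6, 8, 9, 11, 12, 13, 14, 15, 16}

1 on x → {16}.
7 on x → {1}.
No x-transition from 5, 6.
Union after reading x: {1, 16}.
Now take the ε-closure:
From 16 via ε: add 14.
From 14 via ε: add 9, 11.
From 9 via ε: add 13, 15.
From 11 via ε: add 12.
From 12 via ε: add 8.
From 15 via ε: add 4.
From 8 via ε: add 6.
No new states can be added; the closed set is {1, 4, 6, 8, 9, 11, 12, 13, 14, 15, 16}.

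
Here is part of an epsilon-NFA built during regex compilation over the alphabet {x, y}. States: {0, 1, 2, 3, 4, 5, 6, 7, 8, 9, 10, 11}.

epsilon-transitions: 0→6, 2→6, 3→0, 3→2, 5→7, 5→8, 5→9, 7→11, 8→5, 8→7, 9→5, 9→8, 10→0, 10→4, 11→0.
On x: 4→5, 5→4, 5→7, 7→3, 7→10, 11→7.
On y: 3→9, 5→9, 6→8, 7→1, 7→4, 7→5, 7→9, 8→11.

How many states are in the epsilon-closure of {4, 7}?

Start with {4, 7}.
From 7 via epsilon: add 11.
From 11 via epsilon: add 0.
From 0 via epsilon: add 6.
epsilon-closure = {0, 4, 6, 7, 11}, which has 5 states.

5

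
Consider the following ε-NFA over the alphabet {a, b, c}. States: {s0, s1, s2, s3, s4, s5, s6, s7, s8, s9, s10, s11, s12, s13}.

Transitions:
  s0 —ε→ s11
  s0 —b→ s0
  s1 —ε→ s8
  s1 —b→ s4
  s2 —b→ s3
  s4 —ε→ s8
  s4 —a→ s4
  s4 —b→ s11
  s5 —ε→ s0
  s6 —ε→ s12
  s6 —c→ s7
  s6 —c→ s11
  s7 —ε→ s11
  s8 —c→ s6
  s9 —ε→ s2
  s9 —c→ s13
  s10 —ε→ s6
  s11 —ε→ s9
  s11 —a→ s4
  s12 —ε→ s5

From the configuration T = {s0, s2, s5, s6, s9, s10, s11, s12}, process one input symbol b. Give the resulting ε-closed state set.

s0 on b → {s0}.
s2 on b → {s3}.
No b-transition from s5, s6, s9, s10, s11, s12.
Union after reading b: {s0, s3}.
Now take the ε-closure:
From s0 via ε: add s11.
From s11 via ε: add s9.
From s9 via ε: add s2.
No new states can be added; the closed set is {s0, s2, s3, s9, s11}.

{s0, s2, s3, s9, s11}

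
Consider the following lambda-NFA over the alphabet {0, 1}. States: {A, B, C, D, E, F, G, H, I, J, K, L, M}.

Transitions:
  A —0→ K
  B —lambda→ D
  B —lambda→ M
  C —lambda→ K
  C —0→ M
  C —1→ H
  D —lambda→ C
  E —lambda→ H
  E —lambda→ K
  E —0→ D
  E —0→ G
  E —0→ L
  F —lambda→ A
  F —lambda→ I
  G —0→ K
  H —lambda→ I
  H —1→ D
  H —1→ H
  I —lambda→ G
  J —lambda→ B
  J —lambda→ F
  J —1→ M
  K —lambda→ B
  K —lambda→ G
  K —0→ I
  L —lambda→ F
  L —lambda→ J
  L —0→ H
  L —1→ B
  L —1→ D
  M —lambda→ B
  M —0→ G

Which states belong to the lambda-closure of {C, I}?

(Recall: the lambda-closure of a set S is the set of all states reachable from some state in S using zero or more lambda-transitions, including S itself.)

{B, C, D, G, I, K, M}

Start with {C, I}.
From C via lambda: add K.
From I via lambda: add G.
From K via lambda: add B.
From B via lambda: add D, M.
No new states can be added; the closed set is {B, C, D, G, I, K, M}.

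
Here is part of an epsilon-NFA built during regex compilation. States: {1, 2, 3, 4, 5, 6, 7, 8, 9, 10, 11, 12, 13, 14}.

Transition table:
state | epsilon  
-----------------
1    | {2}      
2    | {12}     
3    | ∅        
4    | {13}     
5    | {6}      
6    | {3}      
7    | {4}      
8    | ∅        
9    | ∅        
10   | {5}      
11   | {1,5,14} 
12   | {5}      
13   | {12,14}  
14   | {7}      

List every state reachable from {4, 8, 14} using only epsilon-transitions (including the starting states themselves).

{3, 4, 5, 6, 7, 8, 12, 13, 14}

Start with {4, 8, 14}.
From 4 via epsilon: add 13.
From 14 via epsilon: add 7.
From 13 via epsilon: add 12.
From 12 via epsilon: add 5.
From 5 via epsilon: add 6.
From 6 via epsilon: add 3.
No new states can be added; the closed set is {3, 4, 5, 6, 7, 8, 12, 13, 14}.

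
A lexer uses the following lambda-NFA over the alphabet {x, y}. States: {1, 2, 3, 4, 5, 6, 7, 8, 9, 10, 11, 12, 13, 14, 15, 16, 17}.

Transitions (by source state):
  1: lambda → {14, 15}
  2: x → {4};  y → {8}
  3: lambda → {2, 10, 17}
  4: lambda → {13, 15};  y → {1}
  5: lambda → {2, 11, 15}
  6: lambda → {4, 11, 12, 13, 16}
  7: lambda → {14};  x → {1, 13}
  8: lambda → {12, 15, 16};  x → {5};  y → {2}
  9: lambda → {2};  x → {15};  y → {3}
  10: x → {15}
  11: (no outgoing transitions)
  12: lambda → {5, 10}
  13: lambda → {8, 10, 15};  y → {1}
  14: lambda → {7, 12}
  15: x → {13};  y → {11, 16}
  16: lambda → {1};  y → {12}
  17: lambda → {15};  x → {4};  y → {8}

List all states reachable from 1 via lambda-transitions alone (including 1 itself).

{1, 2, 5, 7, 10, 11, 12, 14, 15}

Start with {1}.
From 1 via lambda: add 14, 15.
From 14 via lambda: add 7, 12.
From 12 via lambda: add 5, 10.
From 5 via lambda: add 2, 11.
No new states can be added; the closed set is {1, 2, 5, 7, 10, 11, 12, 14, 15}.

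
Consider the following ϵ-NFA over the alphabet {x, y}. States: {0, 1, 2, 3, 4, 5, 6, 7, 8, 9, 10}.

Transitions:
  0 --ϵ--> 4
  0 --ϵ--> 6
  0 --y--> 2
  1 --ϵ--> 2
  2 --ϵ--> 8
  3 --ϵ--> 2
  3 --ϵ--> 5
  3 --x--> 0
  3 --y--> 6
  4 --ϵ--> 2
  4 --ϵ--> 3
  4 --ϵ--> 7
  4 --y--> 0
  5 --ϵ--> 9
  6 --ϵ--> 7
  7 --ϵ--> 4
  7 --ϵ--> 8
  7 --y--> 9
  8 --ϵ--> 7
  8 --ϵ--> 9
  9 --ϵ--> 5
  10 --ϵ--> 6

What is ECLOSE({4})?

Start with {4}.
From 4 via ϵ: add 2, 3, 7.
From 2 via ϵ: add 8.
From 3 via ϵ: add 5.
From 5 via ϵ: add 9.
No new states can be added; the closed set is {2, 3, 4, 5, 7, 8, 9}.

{2, 3, 4, 5, 7, 8, 9}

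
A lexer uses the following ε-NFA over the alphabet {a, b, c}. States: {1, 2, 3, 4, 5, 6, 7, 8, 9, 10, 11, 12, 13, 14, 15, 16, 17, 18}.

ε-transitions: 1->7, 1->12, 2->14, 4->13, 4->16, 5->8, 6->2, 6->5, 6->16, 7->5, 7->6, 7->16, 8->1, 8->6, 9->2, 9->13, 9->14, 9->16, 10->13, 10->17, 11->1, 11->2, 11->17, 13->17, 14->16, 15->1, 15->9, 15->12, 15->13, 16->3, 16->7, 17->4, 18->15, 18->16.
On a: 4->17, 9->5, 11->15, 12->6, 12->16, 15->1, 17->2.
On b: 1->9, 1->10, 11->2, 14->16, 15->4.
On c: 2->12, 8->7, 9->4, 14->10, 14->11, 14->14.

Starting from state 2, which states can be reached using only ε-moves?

Start with {2}.
From 2 via ε: add 14.
From 14 via ε: add 16.
From 16 via ε: add 3, 7.
From 7 via ε: add 5, 6.
From 5 via ε: add 8.
From 8 via ε: add 1.
From 1 via ε: add 12.
No new states can be added; the closed set is {1, 2, 3, 5, 6, 7, 8, 12, 14, 16}.

{1, 2, 3, 5, 6, 7, 8, 12, 14, 16}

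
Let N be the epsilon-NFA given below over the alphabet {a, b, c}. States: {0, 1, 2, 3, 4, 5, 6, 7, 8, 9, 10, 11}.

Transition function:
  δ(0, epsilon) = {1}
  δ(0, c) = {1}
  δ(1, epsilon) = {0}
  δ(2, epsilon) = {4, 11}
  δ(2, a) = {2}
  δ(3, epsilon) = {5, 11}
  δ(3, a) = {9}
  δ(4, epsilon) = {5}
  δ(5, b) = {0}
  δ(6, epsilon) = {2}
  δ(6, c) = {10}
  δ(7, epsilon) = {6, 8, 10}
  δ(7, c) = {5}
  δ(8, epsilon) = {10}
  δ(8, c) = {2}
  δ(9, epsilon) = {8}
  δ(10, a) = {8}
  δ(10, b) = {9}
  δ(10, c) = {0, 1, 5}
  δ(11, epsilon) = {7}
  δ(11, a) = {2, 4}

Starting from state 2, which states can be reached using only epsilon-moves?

Start with {2}.
From 2 via epsilon: add 4, 11.
From 4 via epsilon: add 5.
From 11 via epsilon: add 7.
From 7 via epsilon: add 6, 8, 10.
No new states can be added; the closed set is {2, 4, 5, 6, 7, 8, 10, 11}.

{2, 4, 5, 6, 7, 8, 10, 11}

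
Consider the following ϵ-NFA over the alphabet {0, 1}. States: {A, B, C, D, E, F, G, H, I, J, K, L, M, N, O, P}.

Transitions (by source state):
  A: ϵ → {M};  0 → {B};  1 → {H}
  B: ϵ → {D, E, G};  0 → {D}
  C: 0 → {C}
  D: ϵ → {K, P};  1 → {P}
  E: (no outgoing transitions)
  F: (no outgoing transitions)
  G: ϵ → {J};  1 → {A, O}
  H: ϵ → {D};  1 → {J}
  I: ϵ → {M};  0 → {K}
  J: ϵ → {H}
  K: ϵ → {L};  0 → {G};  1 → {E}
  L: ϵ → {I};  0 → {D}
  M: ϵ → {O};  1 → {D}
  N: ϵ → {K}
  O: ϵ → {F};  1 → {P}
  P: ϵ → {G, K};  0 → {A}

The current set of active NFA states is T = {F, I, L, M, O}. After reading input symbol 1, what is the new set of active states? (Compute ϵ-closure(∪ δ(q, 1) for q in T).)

{D, F, G, H, I, J, K, L, M, O, P}

M on 1 → {D}.
O on 1 → {P}.
No 1-transition from F, I, L.
Union after reading 1: {D, P}.
Now take the ϵ-closure:
From D via ϵ: add K.
From P via ϵ: add G.
From G via ϵ: add J.
From K via ϵ: add L.
From J via ϵ: add H.
From L via ϵ: add I.
From I via ϵ: add M.
From M via ϵ: add O.
From O via ϵ: add F.
No new states can be added; the closed set is {D, F, G, H, I, J, K, L, M, O, P}.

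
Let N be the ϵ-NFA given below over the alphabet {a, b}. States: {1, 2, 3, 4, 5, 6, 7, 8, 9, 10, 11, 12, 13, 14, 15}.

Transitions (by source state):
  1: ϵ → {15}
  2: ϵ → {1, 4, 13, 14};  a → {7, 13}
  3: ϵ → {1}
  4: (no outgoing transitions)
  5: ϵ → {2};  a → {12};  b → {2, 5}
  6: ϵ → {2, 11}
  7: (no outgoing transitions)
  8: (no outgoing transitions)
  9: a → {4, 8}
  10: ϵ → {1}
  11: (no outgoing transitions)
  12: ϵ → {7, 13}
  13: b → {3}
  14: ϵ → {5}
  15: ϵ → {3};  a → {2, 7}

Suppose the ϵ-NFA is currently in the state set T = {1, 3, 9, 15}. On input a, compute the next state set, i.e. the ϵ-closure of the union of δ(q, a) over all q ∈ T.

{1, 2, 3, 4, 5, 7, 8, 13, 14, 15}

9 on a → {4, 8}.
15 on a → {2, 7}.
No a-transition from 1, 3.
Union after reading a: {2, 4, 7, 8}.
Now take the ϵ-closure:
From 2 via ϵ: add 1, 13, 14.
From 1 via ϵ: add 15.
From 14 via ϵ: add 5.
From 15 via ϵ: add 3.
No new states can be added; the closed set is {1, 2, 3, 4, 5, 7, 8, 13, 14, 15}.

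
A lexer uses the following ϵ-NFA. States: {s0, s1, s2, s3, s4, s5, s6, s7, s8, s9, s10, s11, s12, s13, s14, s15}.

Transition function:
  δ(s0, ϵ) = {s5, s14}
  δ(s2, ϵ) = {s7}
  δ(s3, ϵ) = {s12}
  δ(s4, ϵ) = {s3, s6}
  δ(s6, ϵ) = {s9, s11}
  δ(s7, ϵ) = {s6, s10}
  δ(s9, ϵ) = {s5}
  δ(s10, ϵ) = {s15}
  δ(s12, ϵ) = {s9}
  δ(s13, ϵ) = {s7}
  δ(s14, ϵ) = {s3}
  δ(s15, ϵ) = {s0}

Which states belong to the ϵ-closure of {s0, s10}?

Start with {s0, s10}.
From s0 via ϵ: add s5, s14.
From s10 via ϵ: add s15.
From s14 via ϵ: add s3.
From s3 via ϵ: add s12.
From s12 via ϵ: add s9.
No new states can be added; the closed set is {s0, s3, s5, s9, s10, s12, s14, s15}.

{s0, s3, s5, s9, s10, s12, s14, s15}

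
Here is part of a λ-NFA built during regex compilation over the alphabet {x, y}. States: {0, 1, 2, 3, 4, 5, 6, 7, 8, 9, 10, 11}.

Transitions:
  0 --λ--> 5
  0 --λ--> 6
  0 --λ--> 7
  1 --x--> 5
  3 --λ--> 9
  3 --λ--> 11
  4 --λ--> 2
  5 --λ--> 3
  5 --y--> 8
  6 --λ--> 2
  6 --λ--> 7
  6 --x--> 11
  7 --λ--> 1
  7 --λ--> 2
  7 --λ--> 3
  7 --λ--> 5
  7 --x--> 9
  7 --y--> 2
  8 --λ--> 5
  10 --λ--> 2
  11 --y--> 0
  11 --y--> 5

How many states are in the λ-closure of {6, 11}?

8

Start with {6, 11}.
From 6 via λ: add 2, 7.
From 7 via λ: add 1, 3, 5.
From 3 via λ: add 9.
λ-closure = {1, 2, 3, 5, 6, 7, 9, 11}, which has 8 states.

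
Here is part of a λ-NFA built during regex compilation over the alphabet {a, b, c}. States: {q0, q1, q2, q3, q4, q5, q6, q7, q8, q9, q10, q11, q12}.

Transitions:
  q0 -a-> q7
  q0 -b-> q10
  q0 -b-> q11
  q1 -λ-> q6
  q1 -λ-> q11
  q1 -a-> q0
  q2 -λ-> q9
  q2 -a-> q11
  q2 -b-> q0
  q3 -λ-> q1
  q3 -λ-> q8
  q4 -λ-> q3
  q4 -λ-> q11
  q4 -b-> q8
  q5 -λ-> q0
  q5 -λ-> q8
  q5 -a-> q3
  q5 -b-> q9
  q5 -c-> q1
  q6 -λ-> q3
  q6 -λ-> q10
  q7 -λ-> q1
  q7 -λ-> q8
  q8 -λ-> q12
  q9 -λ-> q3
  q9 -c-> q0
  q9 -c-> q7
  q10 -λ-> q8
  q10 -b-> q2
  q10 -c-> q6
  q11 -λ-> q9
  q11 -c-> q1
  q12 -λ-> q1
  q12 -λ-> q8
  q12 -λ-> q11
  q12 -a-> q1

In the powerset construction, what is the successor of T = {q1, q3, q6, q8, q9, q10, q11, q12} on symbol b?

{q1, q2, q3, q6, q8, q9, q10, q11, q12}

q10 on b → {q2}.
No b-transition from q1, q3, q6, q8, q9, q11, q12.
Union after reading b: {q2}.
Now take the λ-closure:
From q2 via λ: add q9.
From q9 via λ: add q3.
From q3 via λ: add q1, q8.
From q1 via λ: add q6, q11.
From q8 via λ: add q12.
From q6 via λ: add q10.
No new states can be added; the closed set is {q1, q2, q3, q6, q8, q9, q10, q11, q12}.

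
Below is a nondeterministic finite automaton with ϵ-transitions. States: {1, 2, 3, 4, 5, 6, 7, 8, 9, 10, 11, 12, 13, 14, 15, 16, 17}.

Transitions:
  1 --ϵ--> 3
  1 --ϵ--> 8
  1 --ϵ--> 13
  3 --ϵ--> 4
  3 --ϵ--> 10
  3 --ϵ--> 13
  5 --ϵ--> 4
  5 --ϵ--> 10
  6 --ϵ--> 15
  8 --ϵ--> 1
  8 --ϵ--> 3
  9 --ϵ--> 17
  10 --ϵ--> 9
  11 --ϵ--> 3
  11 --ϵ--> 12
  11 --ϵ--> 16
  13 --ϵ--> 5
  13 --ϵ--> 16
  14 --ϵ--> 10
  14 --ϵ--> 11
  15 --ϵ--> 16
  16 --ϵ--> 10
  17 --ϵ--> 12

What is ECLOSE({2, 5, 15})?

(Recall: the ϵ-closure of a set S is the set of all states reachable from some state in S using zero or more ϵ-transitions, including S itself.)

{2, 4, 5, 9, 10, 12, 15, 16, 17}

Start with {2, 5, 15}.
From 5 via ϵ: add 4, 10.
From 15 via ϵ: add 16.
From 10 via ϵ: add 9.
From 9 via ϵ: add 17.
From 17 via ϵ: add 12.
No new states can be added; the closed set is {2, 4, 5, 9, 10, 12, 15, 16, 17}.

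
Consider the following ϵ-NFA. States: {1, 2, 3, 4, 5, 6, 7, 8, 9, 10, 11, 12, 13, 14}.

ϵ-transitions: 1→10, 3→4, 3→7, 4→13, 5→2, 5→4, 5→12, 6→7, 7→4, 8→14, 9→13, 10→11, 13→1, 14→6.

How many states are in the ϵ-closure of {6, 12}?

Start with {6, 12}.
From 6 via ϵ: add 7.
From 7 via ϵ: add 4.
From 4 via ϵ: add 13.
From 13 via ϵ: add 1.
From 1 via ϵ: add 10.
From 10 via ϵ: add 11.
ϵ-closure = {1, 4, 6, 7, 10, 11, 12, 13}, which has 8 states.

8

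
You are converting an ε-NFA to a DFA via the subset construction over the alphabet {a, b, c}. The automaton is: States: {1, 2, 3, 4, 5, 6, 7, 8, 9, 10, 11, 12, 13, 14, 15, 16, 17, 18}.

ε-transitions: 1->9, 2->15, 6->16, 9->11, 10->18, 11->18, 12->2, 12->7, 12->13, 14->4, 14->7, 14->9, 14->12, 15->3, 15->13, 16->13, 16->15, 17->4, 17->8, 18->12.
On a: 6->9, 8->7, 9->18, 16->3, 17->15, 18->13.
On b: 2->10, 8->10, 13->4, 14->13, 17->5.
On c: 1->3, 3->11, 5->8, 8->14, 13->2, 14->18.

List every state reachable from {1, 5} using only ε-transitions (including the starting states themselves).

{1, 2, 3, 5, 7, 9, 11, 12, 13, 15, 18}

Start with {1, 5}.
From 1 via ε: add 9.
From 9 via ε: add 11.
From 11 via ε: add 18.
From 18 via ε: add 12.
From 12 via ε: add 2, 7, 13.
From 2 via ε: add 15.
From 15 via ε: add 3.
No new states can be added; the closed set is {1, 2, 3, 5, 7, 9, 11, 12, 13, 15, 18}.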